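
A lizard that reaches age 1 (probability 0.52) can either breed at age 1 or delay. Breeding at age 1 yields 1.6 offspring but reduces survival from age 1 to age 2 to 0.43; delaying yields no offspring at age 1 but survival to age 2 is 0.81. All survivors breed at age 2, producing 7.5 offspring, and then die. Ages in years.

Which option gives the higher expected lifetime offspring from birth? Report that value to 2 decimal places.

3.16

breed at age 1: R₀ = 0.52 × (1.6 + 0.43 × 7.5) = 0.52 × 4.8250 = 2.5090
delay to age 2: R₀ = 0.52 × (0.81 × 7.5) = 0.52 × 6.0750 = 3.1590
Higher: delay to age 2 (3.1590).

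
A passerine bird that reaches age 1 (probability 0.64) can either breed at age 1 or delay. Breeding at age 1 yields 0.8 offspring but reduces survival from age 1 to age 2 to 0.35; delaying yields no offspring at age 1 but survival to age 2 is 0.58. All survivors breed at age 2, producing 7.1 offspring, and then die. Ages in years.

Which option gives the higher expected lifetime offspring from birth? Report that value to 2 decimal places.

breed at age 1: R₀ = 0.64 × (0.8 + 0.35 × 7.1) = 0.64 × 3.2850 = 2.1024
delay to age 2: R₀ = 0.64 × (0.58 × 7.1) = 0.64 × 4.1180 = 2.6355
Higher: delay to age 2 (2.6355).

2.64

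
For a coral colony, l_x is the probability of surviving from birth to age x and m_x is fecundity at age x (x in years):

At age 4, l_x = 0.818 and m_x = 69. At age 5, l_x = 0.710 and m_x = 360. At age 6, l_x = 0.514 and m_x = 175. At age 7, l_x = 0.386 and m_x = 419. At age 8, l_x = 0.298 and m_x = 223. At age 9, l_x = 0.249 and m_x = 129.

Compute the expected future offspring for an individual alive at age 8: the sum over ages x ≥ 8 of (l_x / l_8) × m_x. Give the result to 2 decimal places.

330.79

l_8 = 0.298. Conditional survival from age 8 to x is l_x / l_8.
  x=8: (0.298/0.298) × 223 = 223.0000
  x=9: (0.249/0.298) × 129 = 107.7886
Sum = 223.0000 + 107.7886 = 330.7886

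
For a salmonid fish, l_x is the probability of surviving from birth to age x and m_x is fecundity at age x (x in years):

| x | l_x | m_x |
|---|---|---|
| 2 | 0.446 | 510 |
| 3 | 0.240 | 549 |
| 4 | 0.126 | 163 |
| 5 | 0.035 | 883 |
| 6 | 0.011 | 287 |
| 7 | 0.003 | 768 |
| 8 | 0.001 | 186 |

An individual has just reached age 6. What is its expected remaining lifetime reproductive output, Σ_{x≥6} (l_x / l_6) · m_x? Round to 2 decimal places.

l_6 = 0.011. Conditional survival from age 6 to x is l_x / l_6.
  x=6: (0.011/0.011) × 287 = 287.0000
  x=7: (0.003/0.011) × 768 = 209.4545
  x=8: (0.001/0.011) × 186 = 16.9091
Sum = 287.0000 + 209.4545 + 16.9091 = 513.3636

513.36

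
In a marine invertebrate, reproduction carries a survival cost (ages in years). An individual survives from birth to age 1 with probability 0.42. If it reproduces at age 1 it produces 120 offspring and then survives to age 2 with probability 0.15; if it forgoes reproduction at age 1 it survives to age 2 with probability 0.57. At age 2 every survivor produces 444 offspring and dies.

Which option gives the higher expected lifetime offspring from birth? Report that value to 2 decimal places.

breed at age 1: R₀ = 0.42 × (120 + 0.15 × 444) = 0.42 × 186.6000 = 78.3720
delay to age 2: R₀ = 0.42 × (0.57 × 444) = 0.42 × 253.0800 = 106.2936
Higher: delay to age 2 (106.2936).

106.29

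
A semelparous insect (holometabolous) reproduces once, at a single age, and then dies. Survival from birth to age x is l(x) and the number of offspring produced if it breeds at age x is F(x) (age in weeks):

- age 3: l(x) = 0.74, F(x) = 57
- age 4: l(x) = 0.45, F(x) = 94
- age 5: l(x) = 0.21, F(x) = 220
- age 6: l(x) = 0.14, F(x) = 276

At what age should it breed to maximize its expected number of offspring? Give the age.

Expected offspring if breeding at age x = l(x) × F(x):
  age 3: 0.74 × 57 = 42.180
  age 4: 0.45 × 94 = 42.300
  age 5: 0.21 × 220 = 46.200
  age 6: 0.14 × 276 = 38.640
Maximum at age 5 (46.200).

5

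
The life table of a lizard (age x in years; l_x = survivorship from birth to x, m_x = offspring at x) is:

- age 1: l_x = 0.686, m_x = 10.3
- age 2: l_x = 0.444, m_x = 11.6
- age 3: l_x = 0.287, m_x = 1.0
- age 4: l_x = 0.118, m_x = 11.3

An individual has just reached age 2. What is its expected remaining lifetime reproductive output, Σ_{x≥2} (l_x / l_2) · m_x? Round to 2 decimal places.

l_2 = 0.444. Conditional survival from age 2 to x is l_x / l_2.
  x=2: (0.444/0.444) × 11.6 = 11.6000
  x=3: (0.287/0.444) × 1.0 = 0.6464
  x=4: (0.118/0.444) × 11.3 = 3.0032
Sum = 11.6000 + 0.6464 + 3.0032 = 15.2495

15.25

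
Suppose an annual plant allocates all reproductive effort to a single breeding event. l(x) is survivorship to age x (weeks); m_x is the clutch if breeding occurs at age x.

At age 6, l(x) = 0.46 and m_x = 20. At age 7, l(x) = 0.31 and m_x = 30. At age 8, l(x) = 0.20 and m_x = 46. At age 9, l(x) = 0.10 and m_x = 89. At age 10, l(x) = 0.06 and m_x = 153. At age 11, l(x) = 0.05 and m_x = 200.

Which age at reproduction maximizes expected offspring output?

Expected offspring if breeding at age x = l(x) × m_x:
  age 6: 0.46 × 20 = 9.200
  age 7: 0.31 × 30 = 9.300
  age 8: 0.20 × 46 = 9.200
  age 9: 0.10 × 89 = 8.900
  age 10: 0.06 × 153 = 9.180
  age 11: 0.05 × 200 = 10.000
Maximum at age 11 (10.000).

11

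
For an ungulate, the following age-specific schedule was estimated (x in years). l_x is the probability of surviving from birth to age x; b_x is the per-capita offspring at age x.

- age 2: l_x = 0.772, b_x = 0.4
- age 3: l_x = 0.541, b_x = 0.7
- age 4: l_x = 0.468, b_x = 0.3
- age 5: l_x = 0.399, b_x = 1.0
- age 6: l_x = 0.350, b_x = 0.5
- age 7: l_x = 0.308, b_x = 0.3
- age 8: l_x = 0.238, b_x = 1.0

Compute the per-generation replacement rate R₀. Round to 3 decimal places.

1.732

R₀ = Σ l_x b_x:
  age 2: 0.772 × 0.4 = 0.3088
  age 3: 0.541 × 0.7 = 0.3787
  age 4: 0.468 × 0.3 = 0.1404
  age 5: 0.399 × 1.0 = 0.3990
  age 6: 0.350 × 0.5 = 0.1750
  age 7: 0.308 × 0.3 = 0.0924
  age 8: 0.238 × 1.0 = 0.2380
R₀ = 0.3088 + 0.3787 + 0.1404 + 0.3990 + 0.1750 + 0.0924 + 0.2380 = 1.7323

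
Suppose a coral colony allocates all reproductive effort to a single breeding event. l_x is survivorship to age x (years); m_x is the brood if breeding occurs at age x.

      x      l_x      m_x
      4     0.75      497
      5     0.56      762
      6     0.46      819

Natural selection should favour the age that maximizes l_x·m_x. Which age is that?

Expected offspring if breeding at age x = l_x × m_x:
  age 4: 0.75 × 497 = 372.750
  age 5: 0.56 × 762 = 426.720
  age 6: 0.46 × 819 = 376.740
Maximum at age 5 (426.720).

5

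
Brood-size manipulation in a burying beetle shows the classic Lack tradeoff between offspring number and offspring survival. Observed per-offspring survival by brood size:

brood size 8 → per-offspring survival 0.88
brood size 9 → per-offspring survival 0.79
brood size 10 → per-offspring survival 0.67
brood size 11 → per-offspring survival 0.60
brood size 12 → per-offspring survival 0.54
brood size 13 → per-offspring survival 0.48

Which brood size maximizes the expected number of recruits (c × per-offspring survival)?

Expected recruits = c × s(c):
  c=8: 8 × 0.88 = 7.040
  c=9: 9 × 0.79 = 7.110
  c=10: 10 × 0.67 = 6.700
  c=11: 11 × 0.60 = 6.600
  c=12: 12 × 0.54 = 6.480
  c=13: 13 × 0.48 = 6.240
Maximum at c = 9 (7.110 recruits).

9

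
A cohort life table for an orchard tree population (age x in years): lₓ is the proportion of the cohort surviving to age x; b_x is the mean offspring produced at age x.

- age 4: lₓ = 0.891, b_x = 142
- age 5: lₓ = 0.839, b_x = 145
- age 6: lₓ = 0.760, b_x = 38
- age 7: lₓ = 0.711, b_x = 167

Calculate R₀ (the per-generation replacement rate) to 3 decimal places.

395.794

R₀ = Σ lₓ b_x:
  age 4: 0.891 × 142 = 126.5220
  age 5: 0.839 × 145 = 121.6550
  age 6: 0.760 × 38 = 28.8800
  age 7: 0.711 × 167 = 118.7370
R₀ = 126.5220 + 121.6550 + 28.8800 + 118.7370 = 395.7940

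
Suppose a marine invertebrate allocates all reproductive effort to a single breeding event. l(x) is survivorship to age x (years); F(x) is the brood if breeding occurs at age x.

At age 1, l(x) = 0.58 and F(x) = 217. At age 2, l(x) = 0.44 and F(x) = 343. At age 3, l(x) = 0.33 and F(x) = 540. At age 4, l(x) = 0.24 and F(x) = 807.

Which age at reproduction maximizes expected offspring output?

4

Expected offspring if breeding at age x = l(x) × F(x):
  age 1: 0.58 × 217 = 125.860
  age 2: 0.44 × 343 = 150.920
  age 3: 0.33 × 540 = 178.200
  age 4: 0.24 × 807 = 193.680
Maximum at age 4 (193.680).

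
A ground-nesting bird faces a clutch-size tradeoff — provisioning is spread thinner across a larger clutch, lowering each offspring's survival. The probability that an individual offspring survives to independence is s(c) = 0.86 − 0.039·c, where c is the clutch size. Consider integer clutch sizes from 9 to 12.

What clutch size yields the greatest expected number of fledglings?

11

Expected fledglings = c × s(c):
  c=9: 9 × 0.509 = 4.581
  c=10: 10 × 0.470 = 4.700
  c=11: 11 × 0.431 = 4.741
  c=12: 12 × 0.392 = 4.704
Maximum at c = 11 (4.741 fledglings).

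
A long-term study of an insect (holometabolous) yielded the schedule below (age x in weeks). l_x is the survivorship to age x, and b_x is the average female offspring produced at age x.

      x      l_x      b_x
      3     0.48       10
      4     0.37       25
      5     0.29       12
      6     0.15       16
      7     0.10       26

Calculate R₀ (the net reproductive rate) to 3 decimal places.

R₀ = Σ l_x b_x:
  age 3: 0.48 × 10 = 4.8000
  age 4: 0.37 × 25 = 9.2500
  age 5: 0.29 × 12 = 3.4800
  age 6: 0.15 × 16 = 2.4000
  age 7: 0.10 × 26 = 2.6000
R₀ = 4.8000 + 9.2500 + 3.4800 + 2.4000 + 2.6000 = 22.5300

22.530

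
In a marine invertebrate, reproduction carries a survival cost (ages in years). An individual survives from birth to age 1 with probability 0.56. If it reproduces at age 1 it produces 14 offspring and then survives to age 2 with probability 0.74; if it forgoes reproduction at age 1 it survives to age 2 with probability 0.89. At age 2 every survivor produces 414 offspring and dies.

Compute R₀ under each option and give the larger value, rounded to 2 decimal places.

206.34

breed at age 1: R₀ = 0.56 × (14 + 0.74 × 414) = 0.56 × 320.3600 = 179.4016
delay to age 2: R₀ = 0.56 × (0.89 × 414) = 0.56 × 368.4600 = 206.3376
Higher: delay to age 2 (206.3376).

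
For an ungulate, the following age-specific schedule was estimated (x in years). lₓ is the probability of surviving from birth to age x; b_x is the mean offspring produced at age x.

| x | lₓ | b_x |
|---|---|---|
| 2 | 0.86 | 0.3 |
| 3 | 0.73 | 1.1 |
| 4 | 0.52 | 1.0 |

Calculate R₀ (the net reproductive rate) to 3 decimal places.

1.581

R₀ = Σ lₓ b_x:
  age 2: 0.86 × 0.3 = 0.2580
  age 3: 0.73 × 1.1 = 0.8030
  age 4: 0.52 × 1.0 = 0.5200
R₀ = 0.2580 + 0.8030 + 0.5200 = 1.5810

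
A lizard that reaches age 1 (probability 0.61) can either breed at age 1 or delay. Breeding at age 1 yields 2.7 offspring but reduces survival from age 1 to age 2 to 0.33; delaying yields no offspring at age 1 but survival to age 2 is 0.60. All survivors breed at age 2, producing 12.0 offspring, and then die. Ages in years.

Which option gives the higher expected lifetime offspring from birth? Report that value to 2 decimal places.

4.39

breed at age 1: R₀ = 0.61 × (2.7 + 0.33 × 12.0) = 0.61 × 6.6600 = 4.0626
delay to age 2: R₀ = 0.61 × (0.60 × 12.0) = 0.61 × 7.2000 = 4.3920
Higher: delay to age 2 (4.3920).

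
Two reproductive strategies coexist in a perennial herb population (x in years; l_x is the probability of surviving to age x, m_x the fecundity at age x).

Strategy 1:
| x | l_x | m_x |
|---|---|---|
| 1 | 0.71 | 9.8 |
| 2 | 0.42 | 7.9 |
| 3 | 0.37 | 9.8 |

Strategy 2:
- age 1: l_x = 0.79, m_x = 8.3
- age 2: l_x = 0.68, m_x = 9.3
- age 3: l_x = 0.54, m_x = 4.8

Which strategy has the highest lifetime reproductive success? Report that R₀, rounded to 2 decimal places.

Strategy 1: R₀ = 0.71×9.8 + 0.42×7.9 + 0.37×9.8 = 13.9020
Strategy 2: R₀ = 0.79×8.3 + 0.68×9.3 + 0.54×4.8 = 15.4730
Highest R₀: strategy 2 with 15.4730.

15.47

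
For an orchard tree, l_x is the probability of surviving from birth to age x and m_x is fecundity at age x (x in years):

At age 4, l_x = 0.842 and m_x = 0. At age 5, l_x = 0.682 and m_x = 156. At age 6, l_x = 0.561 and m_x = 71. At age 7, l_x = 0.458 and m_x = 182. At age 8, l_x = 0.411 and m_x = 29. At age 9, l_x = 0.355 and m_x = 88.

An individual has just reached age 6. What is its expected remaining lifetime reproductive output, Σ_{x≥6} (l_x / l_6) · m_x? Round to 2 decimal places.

l_6 = 0.561. Conditional survival from age 6 to x is l_x / l_6.
  x=6: (0.561/0.561) × 71 = 71.0000
  x=7: (0.458/0.561) × 182 = 148.5847
  x=8: (0.411/0.561) × 29 = 21.2460
  x=9: (0.355/0.561) × 88 = 55.6863
Sum = 71.0000 + 148.5847 + 21.2460 + 55.6863 = 296.5169

296.52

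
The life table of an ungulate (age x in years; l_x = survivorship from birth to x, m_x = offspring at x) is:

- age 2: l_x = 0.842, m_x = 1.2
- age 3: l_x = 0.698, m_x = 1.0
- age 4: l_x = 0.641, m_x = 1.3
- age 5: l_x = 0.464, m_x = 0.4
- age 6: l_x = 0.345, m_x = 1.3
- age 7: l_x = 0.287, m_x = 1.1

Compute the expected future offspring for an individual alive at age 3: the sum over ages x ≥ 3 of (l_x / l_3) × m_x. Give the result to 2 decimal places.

l_3 = 0.698. Conditional survival from age 3 to x is l_x / l_3.
  x=3: (0.698/0.698) × 1.0 = 1.0000
  x=4: (0.641/0.698) × 1.3 = 1.1938
  x=5: (0.464/0.698) × 0.4 = 0.2659
  x=6: (0.345/0.698) × 1.3 = 0.6426
  x=7: (0.287/0.698) × 1.1 = 0.4523
Sum = 1.0000 + 1.1938 + 0.2659 + 0.6426 + 0.4523 = 3.5546

3.55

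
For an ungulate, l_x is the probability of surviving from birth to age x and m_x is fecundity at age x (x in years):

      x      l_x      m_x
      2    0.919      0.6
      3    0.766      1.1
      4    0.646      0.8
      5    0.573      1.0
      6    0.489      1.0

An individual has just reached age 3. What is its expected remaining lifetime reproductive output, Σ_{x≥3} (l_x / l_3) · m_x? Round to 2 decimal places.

3.16

l_3 = 0.766. Conditional survival from age 3 to x is l_x / l_3.
  x=3: (0.766/0.766) × 1.1 = 1.1000
  x=4: (0.646/0.766) × 0.8 = 0.6747
  x=5: (0.573/0.766) × 1.0 = 0.7480
  x=6: (0.489/0.766) × 1.0 = 0.6384
Sum = 1.1000 + 0.6747 + 0.7480 + 0.6384 = 3.1611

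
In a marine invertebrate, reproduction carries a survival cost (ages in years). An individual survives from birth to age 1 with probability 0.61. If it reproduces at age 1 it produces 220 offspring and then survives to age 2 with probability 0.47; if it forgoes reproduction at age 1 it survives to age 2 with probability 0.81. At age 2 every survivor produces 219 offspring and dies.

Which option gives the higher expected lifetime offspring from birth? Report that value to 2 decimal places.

196.99

breed at age 1: R₀ = 0.61 × (220 + 0.47 × 219) = 0.61 × 322.9300 = 196.9873
delay to age 2: R₀ = 0.61 × (0.81 × 219) = 0.61 × 177.3900 = 108.2079
Higher: breed at age 1 (196.9873).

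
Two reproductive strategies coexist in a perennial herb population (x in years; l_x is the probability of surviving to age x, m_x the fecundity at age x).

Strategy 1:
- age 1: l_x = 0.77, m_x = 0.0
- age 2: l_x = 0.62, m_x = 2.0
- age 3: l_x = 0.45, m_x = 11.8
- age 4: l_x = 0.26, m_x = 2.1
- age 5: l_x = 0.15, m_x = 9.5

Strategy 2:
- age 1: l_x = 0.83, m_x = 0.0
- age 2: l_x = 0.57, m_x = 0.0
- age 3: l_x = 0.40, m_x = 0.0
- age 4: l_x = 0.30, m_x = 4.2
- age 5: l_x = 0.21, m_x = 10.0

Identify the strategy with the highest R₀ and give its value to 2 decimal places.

Strategy 1: R₀ = 0.77×0.0 + 0.62×2.0 + 0.45×11.8 + 0.26×2.1 + 0.15×9.5 = 8.5210
Strategy 2: R₀ = 0.83×0.0 + 0.57×0.0 + 0.40×0.0 + 0.30×4.2 + 0.21×10.0 = 3.3600
Highest R₀: strategy 1 with 8.5210.

8.52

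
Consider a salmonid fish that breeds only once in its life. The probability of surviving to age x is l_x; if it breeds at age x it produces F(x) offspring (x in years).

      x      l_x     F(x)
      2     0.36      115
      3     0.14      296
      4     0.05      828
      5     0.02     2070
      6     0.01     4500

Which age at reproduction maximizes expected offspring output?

6

Expected offspring if breeding at age x = l_x × F(x):
  age 2: 0.36 × 115 = 41.400
  age 3: 0.14 × 296 = 41.440
  age 4: 0.05 × 828 = 41.400
  age 5: 0.02 × 2070 = 41.400
  age 6: 0.01 × 4500 = 45.000
Maximum at age 6 (45.000).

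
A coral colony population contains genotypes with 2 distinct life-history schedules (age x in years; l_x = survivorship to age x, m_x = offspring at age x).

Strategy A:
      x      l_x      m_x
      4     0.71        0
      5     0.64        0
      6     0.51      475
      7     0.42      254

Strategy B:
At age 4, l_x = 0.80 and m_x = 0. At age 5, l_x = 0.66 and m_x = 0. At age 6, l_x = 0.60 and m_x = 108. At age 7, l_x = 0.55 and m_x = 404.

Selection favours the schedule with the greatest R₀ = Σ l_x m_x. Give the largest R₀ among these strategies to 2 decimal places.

Strategy A: R₀ = 0.71×0 + 0.64×0 + 0.51×475 + 0.42×254 = 348.9300
Strategy B: R₀ = 0.80×0 + 0.66×0 + 0.60×108 + 0.55×404 = 287.0000
Highest R₀: strategy A with 348.9300.

348.93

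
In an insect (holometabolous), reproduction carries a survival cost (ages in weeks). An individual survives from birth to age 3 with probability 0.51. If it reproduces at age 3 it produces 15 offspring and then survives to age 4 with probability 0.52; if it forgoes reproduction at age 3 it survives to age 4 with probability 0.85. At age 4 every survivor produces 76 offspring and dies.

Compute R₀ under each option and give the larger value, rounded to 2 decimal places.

breed at age 3: R₀ = 0.51 × (15 + 0.52 × 76) = 0.51 × 54.5200 = 27.8052
delay to age 4: R₀ = 0.51 × (0.85 × 76) = 0.51 × 64.6000 = 32.9460
Higher: delay to age 4 (32.9460).

32.95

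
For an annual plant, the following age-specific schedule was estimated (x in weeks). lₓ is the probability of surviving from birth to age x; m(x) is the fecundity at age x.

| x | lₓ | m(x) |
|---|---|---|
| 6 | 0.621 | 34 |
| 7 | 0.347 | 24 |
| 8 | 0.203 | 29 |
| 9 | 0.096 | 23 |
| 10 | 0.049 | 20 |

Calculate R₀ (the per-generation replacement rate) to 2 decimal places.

R₀ = Σ lₓ m(x):
  age 6: 0.621 × 34 = 21.1140
  age 7: 0.347 × 24 = 8.3280
  age 8: 0.203 × 29 = 5.8870
  age 9: 0.096 × 23 = 2.2080
  age 10: 0.049 × 20 = 0.9800
R₀ = 21.1140 + 8.3280 + 5.8870 + 2.2080 + 0.9800 = 38.5170

38.52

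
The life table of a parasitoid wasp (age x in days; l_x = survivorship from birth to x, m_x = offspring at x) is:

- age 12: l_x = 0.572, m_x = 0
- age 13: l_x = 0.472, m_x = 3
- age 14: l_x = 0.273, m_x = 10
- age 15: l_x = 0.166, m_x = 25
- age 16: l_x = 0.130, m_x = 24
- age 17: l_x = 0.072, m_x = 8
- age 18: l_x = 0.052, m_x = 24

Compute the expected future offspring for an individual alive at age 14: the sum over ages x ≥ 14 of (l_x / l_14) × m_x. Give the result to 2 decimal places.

43.31

l_14 = 0.273. Conditional survival from age 14 to x is l_x / l_14.
  x=14: (0.273/0.273) × 10 = 10.0000
  x=15: (0.166/0.273) × 25 = 15.2015
  x=16: (0.130/0.273) × 24 = 11.4286
  x=17: (0.072/0.273) × 8 = 2.1099
  x=18: (0.052/0.273) × 24 = 4.5714
Sum = 10.0000 + 15.2015 + 11.4286 + 2.1099 + 4.5714 = 43.3114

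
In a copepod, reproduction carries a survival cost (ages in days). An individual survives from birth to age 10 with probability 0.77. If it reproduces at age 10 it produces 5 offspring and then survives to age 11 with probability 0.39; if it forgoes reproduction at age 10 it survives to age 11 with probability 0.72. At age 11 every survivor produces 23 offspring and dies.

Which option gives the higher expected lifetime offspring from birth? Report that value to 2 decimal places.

breed at age 10: R₀ = 0.77 × (5 + 0.39 × 23) = 0.77 × 13.9700 = 10.7569
delay to age 11: R₀ = 0.77 × (0.72 × 23) = 0.77 × 16.5600 = 12.7512
Higher: delay to age 11 (12.7512).

12.75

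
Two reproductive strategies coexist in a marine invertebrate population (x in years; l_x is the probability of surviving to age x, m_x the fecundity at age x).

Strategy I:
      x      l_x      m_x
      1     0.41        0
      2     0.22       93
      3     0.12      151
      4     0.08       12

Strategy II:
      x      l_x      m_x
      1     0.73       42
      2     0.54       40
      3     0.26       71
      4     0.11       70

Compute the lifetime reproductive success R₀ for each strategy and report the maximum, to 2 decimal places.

Strategy I: R₀ = 0.41×0 + 0.22×93 + 0.12×151 + 0.08×12 = 39.5400
Strategy II: R₀ = 0.73×42 + 0.54×40 + 0.26×71 + 0.11×70 = 78.4200
Highest R₀: strategy II with 78.4200.

78.42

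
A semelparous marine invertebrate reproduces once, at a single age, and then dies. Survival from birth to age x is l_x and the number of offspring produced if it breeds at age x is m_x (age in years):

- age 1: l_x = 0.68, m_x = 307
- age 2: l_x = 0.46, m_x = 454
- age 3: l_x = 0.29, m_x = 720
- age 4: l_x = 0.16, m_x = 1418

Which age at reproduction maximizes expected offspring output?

4

Expected offspring if breeding at age x = l_x × m_x:
  age 1: 0.68 × 307 = 208.760
  age 2: 0.46 × 454 = 208.840
  age 3: 0.29 × 720 = 208.800
  age 4: 0.16 × 1418 = 226.880
Maximum at age 4 (226.880).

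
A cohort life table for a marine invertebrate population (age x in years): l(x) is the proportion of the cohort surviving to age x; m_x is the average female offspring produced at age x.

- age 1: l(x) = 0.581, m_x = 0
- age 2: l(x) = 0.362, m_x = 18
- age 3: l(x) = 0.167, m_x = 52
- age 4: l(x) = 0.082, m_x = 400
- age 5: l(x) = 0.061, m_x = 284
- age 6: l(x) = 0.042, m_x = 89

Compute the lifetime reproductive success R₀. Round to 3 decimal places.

R₀ = Σ l(x) m_x:
  age 1: 0.581 × 0 = 0.0000
  age 2: 0.362 × 18 = 6.5160
  age 3: 0.167 × 52 = 8.6840
  age 4: 0.082 × 400 = 32.8000
  age 5: 0.061 × 284 = 17.3240
  age 6: 0.042 × 89 = 3.7380
R₀ = 0.0000 + 6.5160 + 8.6840 + 32.8000 + 17.3240 + 3.7380 = 69.0620

69.062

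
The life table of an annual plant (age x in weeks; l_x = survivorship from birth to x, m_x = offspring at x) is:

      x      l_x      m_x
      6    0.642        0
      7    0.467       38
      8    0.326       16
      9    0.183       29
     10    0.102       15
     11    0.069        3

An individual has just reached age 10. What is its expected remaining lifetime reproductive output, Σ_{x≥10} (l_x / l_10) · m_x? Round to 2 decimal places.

17.03

l_10 = 0.102. Conditional survival from age 10 to x is l_x / l_10.
  x=10: (0.102/0.102) × 15 = 15.0000
  x=11: (0.069/0.102) × 3 = 2.0294
Sum = 15.0000 + 2.0294 = 17.0294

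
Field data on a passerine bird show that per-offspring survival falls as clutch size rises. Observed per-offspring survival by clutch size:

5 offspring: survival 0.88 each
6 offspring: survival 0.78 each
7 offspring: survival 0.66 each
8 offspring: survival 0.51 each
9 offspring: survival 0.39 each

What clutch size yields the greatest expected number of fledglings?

6

Expected fledglings = c × s(c):
  c=5: 5 × 0.88 = 4.400
  c=6: 6 × 0.78 = 4.680
  c=7: 7 × 0.66 = 4.620
  c=8: 8 × 0.51 = 4.080
  c=9: 9 × 0.39 = 3.510
Maximum at c = 6 (4.680 fledglings).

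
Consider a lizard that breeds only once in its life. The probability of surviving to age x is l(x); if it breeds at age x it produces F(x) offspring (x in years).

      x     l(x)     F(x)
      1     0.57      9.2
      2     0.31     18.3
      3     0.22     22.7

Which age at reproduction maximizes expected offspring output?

Expected offspring if breeding at age x = l(x) × F(x):
  age 1: 0.57 × 9.2 = 5.244
  age 2: 0.31 × 18.3 = 5.673
  age 3: 0.22 × 22.7 = 4.994
Maximum at age 2 (5.673).

2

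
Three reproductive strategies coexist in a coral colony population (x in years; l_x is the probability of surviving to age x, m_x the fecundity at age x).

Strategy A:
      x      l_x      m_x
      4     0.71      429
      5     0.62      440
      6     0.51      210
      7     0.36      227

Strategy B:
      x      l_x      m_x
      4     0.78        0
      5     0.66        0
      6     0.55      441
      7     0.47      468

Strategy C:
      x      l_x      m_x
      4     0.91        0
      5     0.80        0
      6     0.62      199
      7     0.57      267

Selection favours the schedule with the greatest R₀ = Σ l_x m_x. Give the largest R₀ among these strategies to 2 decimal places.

Strategy A: R₀ = 0.71×429 + 0.62×440 + 0.51×210 + 0.36×227 = 766.2100
Strategy B: R₀ = 0.78×0 + 0.66×0 + 0.55×441 + 0.47×468 = 462.5100
Strategy C: R₀ = 0.91×0 + 0.80×0 + 0.62×199 + 0.57×267 = 275.5700
Highest R₀: strategy A with 766.2100.

766.21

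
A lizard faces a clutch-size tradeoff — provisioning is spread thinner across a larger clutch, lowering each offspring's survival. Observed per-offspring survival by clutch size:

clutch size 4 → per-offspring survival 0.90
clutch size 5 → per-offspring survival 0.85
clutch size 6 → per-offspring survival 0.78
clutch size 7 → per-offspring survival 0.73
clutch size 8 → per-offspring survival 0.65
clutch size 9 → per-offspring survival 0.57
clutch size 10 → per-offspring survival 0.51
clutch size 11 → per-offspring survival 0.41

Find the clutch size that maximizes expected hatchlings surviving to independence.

Expected hatchlings surviving to independence = c × s(c):
  c=4: 4 × 0.90 = 3.600
  c=5: 5 × 0.85 = 4.250
  c=6: 6 × 0.78 = 4.680
  c=7: 7 × 0.73 = 5.110
  c=8: 8 × 0.65 = 5.200
  c=9: 9 × 0.57 = 5.130
  c=10: 10 × 0.51 = 5.100
  c=11: 11 × 0.41 = 4.510
Maximum at c = 8 (5.200 hatchlings surviving to independence).

8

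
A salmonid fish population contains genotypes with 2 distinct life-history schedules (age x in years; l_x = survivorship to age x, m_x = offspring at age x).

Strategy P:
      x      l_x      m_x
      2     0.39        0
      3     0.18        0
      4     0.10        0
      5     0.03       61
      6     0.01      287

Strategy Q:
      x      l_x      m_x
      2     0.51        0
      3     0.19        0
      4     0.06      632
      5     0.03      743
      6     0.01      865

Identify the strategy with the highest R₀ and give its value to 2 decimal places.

Strategy P: R₀ = 0.39×0 + 0.18×0 + 0.10×0 + 0.03×61 + 0.01×287 = 4.7000
Strategy Q: R₀ = 0.51×0 + 0.19×0 + 0.06×632 + 0.03×743 + 0.01×865 = 68.8600
Highest R₀: strategy Q with 68.8600.

68.86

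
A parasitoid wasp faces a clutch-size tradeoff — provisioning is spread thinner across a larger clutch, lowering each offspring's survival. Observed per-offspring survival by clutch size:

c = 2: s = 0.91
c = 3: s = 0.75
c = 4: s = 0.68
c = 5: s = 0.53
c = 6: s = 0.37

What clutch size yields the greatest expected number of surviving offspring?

4

Expected surviving offspring = c × s(c):
  c=2: 2 × 0.91 = 1.820
  c=3: 3 × 0.75 = 2.250
  c=4: 4 × 0.68 = 2.720
  c=5: 5 × 0.53 = 2.650
  c=6: 6 × 0.37 = 2.220
Maximum at c = 4 (2.720 surviving offspring).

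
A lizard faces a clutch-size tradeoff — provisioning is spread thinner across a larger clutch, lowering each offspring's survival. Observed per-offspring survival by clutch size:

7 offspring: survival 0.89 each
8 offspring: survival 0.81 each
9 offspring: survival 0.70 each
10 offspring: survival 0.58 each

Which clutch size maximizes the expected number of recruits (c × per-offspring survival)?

8

Expected recruits = c × s(c):
  c=7: 7 × 0.89 = 6.230
  c=8: 8 × 0.81 = 6.480
  c=9: 9 × 0.70 = 6.300
  c=10: 10 × 0.58 = 5.800
Maximum at c = 8 (6.480 recruits).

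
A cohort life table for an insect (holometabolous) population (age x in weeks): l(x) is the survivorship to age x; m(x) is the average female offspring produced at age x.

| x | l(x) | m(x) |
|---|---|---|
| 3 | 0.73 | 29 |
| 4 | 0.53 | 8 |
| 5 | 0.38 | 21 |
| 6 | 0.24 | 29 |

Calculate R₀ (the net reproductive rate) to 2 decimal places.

R₀ = Σ l(x) m(x):
  age 3: 0.73 × 29 = 21.1700
  age 4: 0.53 × 8 = 4.2400
  age 5: 0.38 × 21 = 7.9800
  age 6: 0.24 × 29 = 6.9600
R₀ = 21.1700 + 4.2400 + 7.9800 + 6.9600 = 40.3500

40.35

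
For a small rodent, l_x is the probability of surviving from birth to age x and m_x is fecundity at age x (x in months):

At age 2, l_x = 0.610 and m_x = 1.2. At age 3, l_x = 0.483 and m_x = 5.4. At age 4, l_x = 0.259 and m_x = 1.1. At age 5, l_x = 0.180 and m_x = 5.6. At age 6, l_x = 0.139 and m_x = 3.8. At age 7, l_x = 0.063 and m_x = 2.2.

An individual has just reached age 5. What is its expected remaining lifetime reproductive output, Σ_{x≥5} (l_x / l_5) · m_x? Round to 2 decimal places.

9.30

l_5 = 0.180. Conditional survival from age 5 to x is l_x / l_5.
  x=5: (0.180/0.180) × 5.6 = 5.6000
  x=6: (0.139/0.180) × 3.8 = 2.9344
  x=7: (0.063/0.180) × 2.2 = 0.7700
Sum = 5.6000 + 2.9344 + 0.7700 = 9.3044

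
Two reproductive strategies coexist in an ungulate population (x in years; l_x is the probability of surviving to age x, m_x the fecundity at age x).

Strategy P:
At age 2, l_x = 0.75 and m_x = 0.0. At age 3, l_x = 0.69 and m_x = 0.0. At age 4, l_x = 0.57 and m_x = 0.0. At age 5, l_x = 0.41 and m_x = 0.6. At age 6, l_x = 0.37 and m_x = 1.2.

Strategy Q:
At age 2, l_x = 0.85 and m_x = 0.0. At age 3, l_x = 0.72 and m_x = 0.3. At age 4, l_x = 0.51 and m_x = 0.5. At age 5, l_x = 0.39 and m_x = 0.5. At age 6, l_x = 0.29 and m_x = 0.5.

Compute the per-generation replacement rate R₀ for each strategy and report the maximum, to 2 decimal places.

0.81

Strategy P: R₀ = 0.75×0.0 + 0.69×0.0 + 0.57×0.0 + 0.41×0.6 + 0.37×1.2 = 0.6900
Strategy Q: R₀ = 0.85×0.0 + 0.72×0.3 + 0.51×0.5 + 0.39×0.5 + 0.29×0.5 = 0.8110
Highest R₀: strategy Q with 0.8110.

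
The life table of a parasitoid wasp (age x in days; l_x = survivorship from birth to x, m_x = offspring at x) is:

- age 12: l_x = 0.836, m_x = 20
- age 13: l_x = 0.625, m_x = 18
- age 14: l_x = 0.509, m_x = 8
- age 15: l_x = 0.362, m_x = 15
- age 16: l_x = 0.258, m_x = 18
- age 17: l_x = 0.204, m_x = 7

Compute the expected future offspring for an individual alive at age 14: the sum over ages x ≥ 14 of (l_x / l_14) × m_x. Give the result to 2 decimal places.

30.60

l_14 = 0.509. Conditional survival from age 14 to x is l_x / l_14.
  x=14: (0.509/0.509) × 8 = 8.0000
  x=15: (0.362/0.509) × 15 = 10.6680
  x=16: (0.258/0.509) × 18 = 9.1238
  x=17: (0.204/0.509) × 7 = 2.8055
Sum = 8.0000 + 10.6680 + 9.1238 + 2.8055 = 30.5972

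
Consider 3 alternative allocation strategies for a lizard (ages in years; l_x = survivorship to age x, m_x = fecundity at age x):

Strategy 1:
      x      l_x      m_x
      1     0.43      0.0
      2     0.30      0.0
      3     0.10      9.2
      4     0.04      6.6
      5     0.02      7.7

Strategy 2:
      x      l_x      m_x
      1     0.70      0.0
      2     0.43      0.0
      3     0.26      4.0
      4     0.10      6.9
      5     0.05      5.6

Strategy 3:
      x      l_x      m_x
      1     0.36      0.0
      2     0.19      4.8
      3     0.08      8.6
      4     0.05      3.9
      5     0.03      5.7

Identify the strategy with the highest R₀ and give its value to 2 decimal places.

Strategy 1: R₀ = 0.43×0.0 + 0.30×0.0 + 0.10×9.2 + 0.04×6.6 + 0.02×7.7 = 1.3380
Strategy 2: R₀ = 0.70×0.0 + 0.43×0.0 + 0.26×4.0 + 0.10×6.9 + 0.05×5.6 = 2.0100
Strategy 3: R₀ = 0.36×0.0 + 0.19×4.8 + 0.08×8.6 + 0.05×3.9 + 0.03×5.7 = 1.9660
Highest R₀: strategy 2 with 2.0100.

2.01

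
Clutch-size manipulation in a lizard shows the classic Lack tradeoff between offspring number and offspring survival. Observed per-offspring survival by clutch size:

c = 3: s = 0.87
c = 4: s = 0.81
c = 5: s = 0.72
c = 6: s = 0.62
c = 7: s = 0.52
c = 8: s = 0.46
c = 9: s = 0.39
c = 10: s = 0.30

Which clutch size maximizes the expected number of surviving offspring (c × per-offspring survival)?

6

Expected surviving offspring = c × s(c):
  c=3: 3 × 0.87 = 2.610
  c=4: 4 × 0.81 = 3.240
  c=5: 5 × 0.72 = 3.600
  c=6: 6 × 0.62 = 3.720
  c=7: 7 × 0.52 = 3.640
  c=8: 8 × 0.46 = 3.680
  c=9: 9 × 0.39 = 3.510
  c=10: 10 × 0.30 = 3.000
Maximum at c = 6 (3.720 surviving offspring).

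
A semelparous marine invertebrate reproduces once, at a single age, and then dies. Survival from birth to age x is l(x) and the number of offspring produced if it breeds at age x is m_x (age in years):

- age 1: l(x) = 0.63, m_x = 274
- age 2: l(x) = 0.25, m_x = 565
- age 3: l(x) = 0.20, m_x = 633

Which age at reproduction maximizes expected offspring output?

1

Expected offspring if breeding at age x = l(x) × m_x:
  age 1: 0.63 × 274 = 172.620
  age 2: 0.25 × 565 = 141.250
  age 3: 0.20 × 633 = 126.600
Maximum at age 1 (172.620).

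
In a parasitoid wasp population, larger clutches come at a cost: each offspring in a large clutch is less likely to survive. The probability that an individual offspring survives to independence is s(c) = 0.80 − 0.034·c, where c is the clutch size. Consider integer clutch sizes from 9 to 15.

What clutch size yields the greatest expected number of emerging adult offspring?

12

Expected emerging adult offspring = c × s(c):
  c=9: 9 × 0.494 = 4.446
  c=10: 10 × 0.460 = 4.600
  c=11: 11 × 0.426 = 4.686
  c=12: 12 × 0.392 = 4.704
  c=13: 13 × 0.358 = 4.654
  c=14: 14 × 0.324 = 4.536
  c=15: 15 × 0.290 = 4.350
Maximum at c = 12 (4.704 emerging adult offspring).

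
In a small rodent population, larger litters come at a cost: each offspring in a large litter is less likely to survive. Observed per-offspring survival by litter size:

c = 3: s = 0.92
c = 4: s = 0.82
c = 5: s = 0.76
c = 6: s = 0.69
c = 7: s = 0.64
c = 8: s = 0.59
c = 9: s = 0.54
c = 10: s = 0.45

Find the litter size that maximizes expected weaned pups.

9

Expected weaned pups = c × s(c):
  c=3: 3 × 0.92 = 2.760
  c=4: 4 × 0.82 = 3.280
  c=5: 5 × 0.76 = 3.800
  c=6: 6 × 0.69 = 4.140
  c=7: 7 × 0.64 = 4.480
  c=8: 8 × 0.59 = 4.720
  c=9: 9 × 0.54 = 4.860
  c=10: 10 × 0.45 = 4.500
Maximum at c = 9 (4.860 weaned pups).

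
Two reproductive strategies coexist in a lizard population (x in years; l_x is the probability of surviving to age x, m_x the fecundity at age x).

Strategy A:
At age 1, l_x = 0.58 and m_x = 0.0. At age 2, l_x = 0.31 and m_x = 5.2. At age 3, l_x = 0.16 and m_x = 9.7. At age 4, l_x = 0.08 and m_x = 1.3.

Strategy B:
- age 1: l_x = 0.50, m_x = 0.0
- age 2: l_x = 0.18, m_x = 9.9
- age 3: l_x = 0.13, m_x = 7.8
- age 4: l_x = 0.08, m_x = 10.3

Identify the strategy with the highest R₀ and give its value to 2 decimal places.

3.62

Strategy A: R₀ = 0.58×0.0 + 0.31×5.2 + 0.16×9.7 + 0.08×1.3 = 3.2680
Strategy B: R₀ = 0.50×0.0 + 0.18×9.9 + 0.13×7.8 + 0.08×10.3 = 3.6200
Highest R₀: strategy B with 3.6200.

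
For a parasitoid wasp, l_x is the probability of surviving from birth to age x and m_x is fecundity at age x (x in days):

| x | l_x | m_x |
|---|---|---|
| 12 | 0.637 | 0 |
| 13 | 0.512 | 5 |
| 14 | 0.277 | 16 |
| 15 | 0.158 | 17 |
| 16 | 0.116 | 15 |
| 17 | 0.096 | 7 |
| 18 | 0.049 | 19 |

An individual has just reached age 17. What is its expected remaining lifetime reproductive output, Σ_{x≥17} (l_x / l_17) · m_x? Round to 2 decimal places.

16.70

l_17 = 0.096. Conditional survival from age 17 to x is l_x / l_17.
  x=17: (0.096/0.096) × 7 = 7.0000
  x=18: (0.049/0.096) × 19 = 9.6979
Sum = 7.0000 + 9.6979 = 16.6979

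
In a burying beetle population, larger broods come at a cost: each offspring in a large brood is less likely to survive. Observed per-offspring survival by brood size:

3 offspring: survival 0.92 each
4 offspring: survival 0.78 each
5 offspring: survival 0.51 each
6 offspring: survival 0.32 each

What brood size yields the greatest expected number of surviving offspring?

4

Expected surviving offspring = c × s(c):
  c=3: 3 × 0.92 = 2.760
  c=4: 4 × 0.78 = 3.120
  c=5: 5 × 0.51 = 2.550
  c=6: 6 × 0.32 = 1.920
Maximum at c = 4 (3.120 surviving offspring).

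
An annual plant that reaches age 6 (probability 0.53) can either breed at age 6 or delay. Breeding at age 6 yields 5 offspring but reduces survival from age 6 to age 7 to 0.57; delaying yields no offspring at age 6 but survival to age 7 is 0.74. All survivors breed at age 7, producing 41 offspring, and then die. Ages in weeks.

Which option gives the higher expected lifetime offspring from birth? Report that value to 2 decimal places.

16.08

breed at age 6: R₀ = 0.53 × (5 + 0.57 × 41) = 0.53 × 28.3700 = 15.0361
delay to age 7: R₀ = 0.53 × (0.74 × 41) = 0.53 × 30.3400 = 16.0802
Higher: delay to age 7 (16.0802).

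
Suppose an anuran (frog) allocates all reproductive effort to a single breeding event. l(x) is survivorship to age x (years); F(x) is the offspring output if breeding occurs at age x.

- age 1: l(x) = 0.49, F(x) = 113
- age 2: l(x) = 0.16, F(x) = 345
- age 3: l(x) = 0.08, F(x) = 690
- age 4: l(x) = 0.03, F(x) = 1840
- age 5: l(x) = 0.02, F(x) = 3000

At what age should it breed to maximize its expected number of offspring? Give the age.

5

Expected offspring if breeding at age x = l(x) × F(x):
  age 1: 0.49 × 113 = 55.370
  age 2: 0.16 × 345 = 55.200
  age 3: 0.08 × 690 = 55.200
  age 4: 0.03 × 1840 = 55.200
  age 5: 0.02 × 3000 = 60.000
Maximum at age 5 (60.000).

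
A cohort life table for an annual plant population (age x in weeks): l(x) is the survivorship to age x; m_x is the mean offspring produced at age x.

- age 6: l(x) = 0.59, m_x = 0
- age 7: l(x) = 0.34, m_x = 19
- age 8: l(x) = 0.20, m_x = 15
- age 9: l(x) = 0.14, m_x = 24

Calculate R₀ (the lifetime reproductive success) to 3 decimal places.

R₀ = Σ l(x) m_x:
  age 6: 0.59 × 0 = 0.0000
  age 7: 0.34 × 19 = 6.4600
  age 8: 0.20 × 15 = 3.0000
  age 9: 0.14 × 24 = 3.3600
R₀ = 0.0000 + 6.4600 + 3.0000 + 3.3600 = 12.8200

12.820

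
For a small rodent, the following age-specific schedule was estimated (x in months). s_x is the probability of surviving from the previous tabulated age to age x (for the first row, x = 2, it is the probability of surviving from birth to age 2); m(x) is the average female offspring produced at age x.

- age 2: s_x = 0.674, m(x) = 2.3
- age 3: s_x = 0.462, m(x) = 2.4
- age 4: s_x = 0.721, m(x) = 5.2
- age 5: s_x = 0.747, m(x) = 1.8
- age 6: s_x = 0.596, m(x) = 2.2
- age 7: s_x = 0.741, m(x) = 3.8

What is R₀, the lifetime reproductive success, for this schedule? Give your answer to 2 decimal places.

4.27

Survivorship from birth: l_x = s_2·s_3·…·s_x.
  l_2 = 0.67400
  l_3 = 0.31139
  l_4 = 0.22451
  l_5 = 0.16771
  l_6 = 0.09995
  l_7 = 0.07407
R₀ = Σ l_x m(x):
  age 2: 0.67400 × 2.3 = 1.5502
  age 3: 0.31139 × 2.4 = 0.7473
  age 4: 0.22451 × 5.2 = 1.1675
  age 5: 0.16771 × 1.8 = 0.3019
  age 6: 0.09995 × 2.2 = 0.2199
  age 7: 0.07407 × 3.8 = 0.2815
R₀ = 1.5502 + 0.7473 + 1.1675 + 0.3019 + 0.2199 + 0.2815 = 4.2682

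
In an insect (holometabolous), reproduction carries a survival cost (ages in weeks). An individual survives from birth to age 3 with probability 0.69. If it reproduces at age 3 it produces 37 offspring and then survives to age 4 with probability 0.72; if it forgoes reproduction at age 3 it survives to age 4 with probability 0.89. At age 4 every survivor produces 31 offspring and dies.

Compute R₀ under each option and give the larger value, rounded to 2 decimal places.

breed at age 3: R₀ = 0.69 × (37 + 0.72 × 31) = 0.69 × 59.3200 = 40.9308
delay to age 4: R₀ = 0.69 × (0.89 × 31) = 0.69 × 27.5900 = 19.0371
Higher: breed at age 3 (40.9308).

40.93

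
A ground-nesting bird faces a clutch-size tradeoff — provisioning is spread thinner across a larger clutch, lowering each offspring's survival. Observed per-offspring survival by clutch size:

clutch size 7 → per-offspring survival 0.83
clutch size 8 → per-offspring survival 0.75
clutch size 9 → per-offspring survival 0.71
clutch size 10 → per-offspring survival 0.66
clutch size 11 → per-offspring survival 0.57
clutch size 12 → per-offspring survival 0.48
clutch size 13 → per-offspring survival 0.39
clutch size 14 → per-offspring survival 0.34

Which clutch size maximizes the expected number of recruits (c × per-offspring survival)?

Expected recruits = c × s(c):
  c=7: 7 × 0.83 = 5.810
  c=8: 8 × 0.75 = 6.000
  c=9: 9 × 0.71 = 6.390
  c=10: 10 × 0.66 = 6.600
  c=11: 11 × 0.57 = 6.270
  c=12: 12 × 0.48 = 5.760
  c=13: 13 × 0.39 = 5.070
  c=14: 14 × 0.34 = 4.760
Maximum at c = 10 (6.600 recruits).

10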